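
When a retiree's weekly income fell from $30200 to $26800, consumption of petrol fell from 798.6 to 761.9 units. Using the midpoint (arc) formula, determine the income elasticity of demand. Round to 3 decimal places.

0.394

ΔQ = 761.9 − 798.6 = -36.7; midpoint Q̄ = (798.6 + 761.9)/2 = 780.25.
ΔI = 26800 − 30200 = -3400; midpoint Ī = (30200 + 26800)/2 = 28500.
η = (ΔQ/Q̄) ÷ (ΔI/Ī) = (-36.7/780.25) ÷ (-3400/28500) = 0.394.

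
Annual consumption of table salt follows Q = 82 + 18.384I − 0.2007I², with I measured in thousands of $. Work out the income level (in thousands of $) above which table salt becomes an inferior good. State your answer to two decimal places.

45.80

dQ/dI = 18.384 − 0.4014I.
The good is inferior where dQ/dI < 0. Setting dQ/dI = 0 gives I = 18.384 / 0.4014 = 45.80.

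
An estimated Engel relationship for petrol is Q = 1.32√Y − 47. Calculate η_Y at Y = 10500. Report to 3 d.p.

0.766

At Y = 10500: Q = 88.260.
dQ/dY = 1.32/(2√Y) = 0.00644094 at this income.
η = (dQ/dY)·(Y/Q) = 0.00644094 × (10500/88.260) = 0.766.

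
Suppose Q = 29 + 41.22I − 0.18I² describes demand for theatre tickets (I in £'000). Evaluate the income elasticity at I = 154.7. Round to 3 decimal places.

-1.067

At I = 154.7: Q = 2097.9578.
dQ/dI = 41.22 − 0.36I = -14.47200.
η = (dQ/dI)·(I/Q) = -14.47200 × (154.7/2097.9578) = -1.067.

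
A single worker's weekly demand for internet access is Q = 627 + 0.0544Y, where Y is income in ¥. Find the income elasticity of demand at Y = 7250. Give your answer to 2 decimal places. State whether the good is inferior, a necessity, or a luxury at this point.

At Y = 7250: Q = 1021.400.
dQ/dY = 0.0544.
η = (dQ/dY)·(Y/Q) = 0.0544 × (7250/1021.400) = 0.39.
Since 0 < η < 1, the good is a necessity.

0.39 (necessity)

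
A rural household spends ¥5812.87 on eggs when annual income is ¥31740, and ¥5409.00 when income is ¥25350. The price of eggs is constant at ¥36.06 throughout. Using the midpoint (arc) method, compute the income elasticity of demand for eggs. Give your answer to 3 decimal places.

0.322

With a constant price, Q₁ = 5812.87/36.06 = 161.200 and Q₂ = 5409.00/36.06 = 150.000 (equivalently, work directly with expenditure since P cancels).
Midpoint %ΔQ = (5409.00 − 5812.87)/5610.94 = -0.07198; midpoint %ΔI = (25350 − 31740)/28545 = -0.22386.
η = -0.07198 / -0.22386 = 0.322.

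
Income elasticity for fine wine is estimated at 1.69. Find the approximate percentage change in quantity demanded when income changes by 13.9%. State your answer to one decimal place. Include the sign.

%ΔQ ≈ η × %ΔI = 1.69 × 13.9% = 23.5%.

23.5%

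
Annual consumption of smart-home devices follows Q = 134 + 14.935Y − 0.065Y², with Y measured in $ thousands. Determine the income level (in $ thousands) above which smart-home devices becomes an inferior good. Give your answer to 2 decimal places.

dQ/dY = 14.935 − 0.13Y.
The good is inferior where dQ/dY < 0. Setting dQ/dY = 0 gives Y = 14.935 / 0.13 = 114.88.

114.88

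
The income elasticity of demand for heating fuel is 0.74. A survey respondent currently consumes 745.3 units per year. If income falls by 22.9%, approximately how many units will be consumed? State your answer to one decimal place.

619.0

%ΔQ ≈ η × %ΔI = 0.74 × (-22.9%) = -16.946%.
New Q ≈ 745.3 × (1 − 0.16946) = 619.0.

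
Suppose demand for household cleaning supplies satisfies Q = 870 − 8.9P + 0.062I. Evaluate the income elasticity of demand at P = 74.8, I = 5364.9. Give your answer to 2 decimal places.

At P = 74.8, I = 5364.9: Q = 536.904.
Holding P constant, ∂Q/∂I = 0.062.
η_I = (∂Q/∂I)·(I/Q) = 0.062 × (5364.9/536.904) = 0.62.

0.62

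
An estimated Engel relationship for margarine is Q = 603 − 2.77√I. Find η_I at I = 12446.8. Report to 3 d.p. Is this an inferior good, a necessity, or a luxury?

At I = 12446.8: Q = 293.964.
dQ/dI = -2.77/(2√I) = -0.0124143 at this income.
η = (dQ/dI)·(I/Q) = -0.0124143 × (12446.8/293.964) = -0.526.
Since η < 0, the good is an inferior good.

-0.526 (inferior good)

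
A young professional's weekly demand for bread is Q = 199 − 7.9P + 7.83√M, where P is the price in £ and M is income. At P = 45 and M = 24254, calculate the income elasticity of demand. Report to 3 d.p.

At P = 45, M = 24254: Q = 1062.920.
Holding P constant, ∂Q/∂M = 7.83/(2√M) = 0.0251385.
η_M = (∂Q/∂M)·(M/Q) = 0.0251385 × (24254/1062.920) = 0.574.

0.574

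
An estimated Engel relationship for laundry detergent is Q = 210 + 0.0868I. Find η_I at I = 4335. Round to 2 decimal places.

At I = 4335: Q = 586.278.
dQ/dI = 0.0868.
η = (dQ/dI)·(I/Q) = 0.0868 × (4335/586.278) = 0.64.

0.64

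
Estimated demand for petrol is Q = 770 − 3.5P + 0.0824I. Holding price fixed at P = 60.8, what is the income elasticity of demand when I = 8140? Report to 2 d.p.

At P = 60.8, I = 8140: Q = 1227.936.
Holding P constant, ∂Q/∂I = 0.0824.
η_I = (∂Q/∂I)·(I/Q) = 0.0824 × (8140/1227.936) = 0.55.

0.55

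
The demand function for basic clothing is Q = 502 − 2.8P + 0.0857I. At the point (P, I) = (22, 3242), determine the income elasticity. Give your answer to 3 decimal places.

At P = 22, I = 3242: Q = 718.239.
Holding P constant, ∂Q/∂I = 0.0857.
η_I = (∂Q/∂I)·(I/Q) = 0.0857 × (3242/718.239) = 0.387.

0.387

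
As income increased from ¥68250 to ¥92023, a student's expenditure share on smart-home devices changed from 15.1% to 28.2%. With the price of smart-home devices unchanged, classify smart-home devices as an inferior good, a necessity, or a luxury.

The budget share rises as income rises, so η > 1.

luxury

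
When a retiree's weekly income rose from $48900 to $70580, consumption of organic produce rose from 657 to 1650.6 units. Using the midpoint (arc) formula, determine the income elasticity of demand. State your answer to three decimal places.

ΔQ = 1650.6 − 657 = 993.6; midpoint Q̄ = (657 + 1650.6)/2 = 1153.8.
ΔI = 70580 − 48900 = 21680; midpoint Ī = (48900 + 70580)/2 = 59740.
η = (ΔQ/Q̄) ÷ (ΔI/Ī) = (993.6/1153.8) ÷ (21680/59740) = 2.373.

2.373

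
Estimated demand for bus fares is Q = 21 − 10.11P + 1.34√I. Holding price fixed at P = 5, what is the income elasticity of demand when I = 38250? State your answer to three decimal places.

0.564

At P = 5, I = 38250: Q = 232.522.
Holding P constant, ∂Q/∂I = 1.34/(2√I) = 0.00342578.
η_I = (∂Q/∂I)·(I/Q) = 0.00342578 × (38250/232.522) = 0.564.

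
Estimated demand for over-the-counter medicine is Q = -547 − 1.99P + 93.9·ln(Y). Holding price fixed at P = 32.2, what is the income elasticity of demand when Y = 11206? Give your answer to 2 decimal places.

0.36

At P = 32.2, Y = 11206: Q = 264.465.
Holding P constant, ∂Q/∂Y = 93.9/Y = 0.00837944.
η_Y = (∂Q/∂Y)·(Y/Q) = 0.00837944 × (11206/264.465) = 0.36.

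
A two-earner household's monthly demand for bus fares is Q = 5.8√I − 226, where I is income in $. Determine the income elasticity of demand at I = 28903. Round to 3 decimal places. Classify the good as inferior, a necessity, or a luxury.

At I = 28903: Q = 760.051.
dQ/dI = 5.8/(2√I) = 0.0170579 at this income.
η = (dQ/dI)·(I/Q) = 0.0170579 × (28903/760.051) = 0.649.
Since 0 < η < 1, the good is a necessity.

0.649 (necessity)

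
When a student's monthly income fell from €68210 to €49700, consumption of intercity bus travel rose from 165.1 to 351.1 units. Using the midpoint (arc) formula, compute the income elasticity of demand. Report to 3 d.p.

ΔQ = 351.1 − 165.1 = 186; midpoint Q̄ = (165.1 + 351.1)/2 = 258.1.
ΔI = 49700 − 68210 = -18510; midpoint Ī = (68210 + 49700)/2 = 58955.
η = (ΔQ/Q̄) ÷ (ΔI/Ī) = (186/258.1) ÷ (-18510/58955) = -2.295.

-2.295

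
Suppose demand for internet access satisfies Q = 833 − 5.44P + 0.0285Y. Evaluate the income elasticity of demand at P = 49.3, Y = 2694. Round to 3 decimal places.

0.120

At P = 49.3, Y = 2694: Q = 641.587.
Holding P constant, ∂Q/∂Y = 0.0285.
η_Y = (∂Q/∂Y)·(Y/Q) = 0.0285 × (2694/641.587) = 0.120.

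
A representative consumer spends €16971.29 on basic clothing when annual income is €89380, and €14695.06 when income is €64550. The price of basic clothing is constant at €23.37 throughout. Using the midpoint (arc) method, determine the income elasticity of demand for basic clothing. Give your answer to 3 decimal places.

With a constant price, Q₁ = 16971.29/23.37 = 726.200 and Q₂ = 14695.06/23.37 = 628.800 (equivalently, work directly with expenditure since P cancels).
Midpoint %ΔQ = (14695.06 − 16971.29)/15833.18 = -0.14376; midpoint %ΔI = (64550 − 89380)/76965 = -0.32261.
η = -0.14376 / -0.32261 = 0.446.

0.446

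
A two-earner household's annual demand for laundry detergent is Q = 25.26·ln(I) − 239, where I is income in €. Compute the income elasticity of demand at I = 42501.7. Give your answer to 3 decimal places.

At I = 42501.7: Q = 30.203.
dQ/dI = 25.26/I = 0.000594329 at this income.
η = (dQ/dI)·(I/Q) = 0.000594329 × (42501.7/30.203) = 0.836.

0.836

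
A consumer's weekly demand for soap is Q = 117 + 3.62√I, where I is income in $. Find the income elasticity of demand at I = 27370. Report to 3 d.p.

At I = 27370: Q = 715.888.
dQ/dI = 3.62/(2√I) = 0.0109406 at this income.
η = (dQ/dI)·(I/Q) = 0.0109406 × (27370/715.888) = 0.418.

0.418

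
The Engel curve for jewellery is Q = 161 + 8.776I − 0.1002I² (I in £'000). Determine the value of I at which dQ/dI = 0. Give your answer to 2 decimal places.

43.79

dQ/dI = 8.776 − 0.2004I.
The good is inferior where dQ/dI < 0. Setting dQ/dI = 0 gives I = 8.776 / 0.2004 = 43.79.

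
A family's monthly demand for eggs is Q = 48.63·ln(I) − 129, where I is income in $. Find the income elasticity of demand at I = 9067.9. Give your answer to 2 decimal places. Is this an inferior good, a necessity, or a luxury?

At I = 9067.9: Q = 314.141.
dQ/dI = 48.63/I = 0.00536287 at this income.
η = (dQ/dI)·(I/Q) = 0.00536287 × (9067.9/314.141) = 0.15.
Since 0 < η < 1, the good is a necessity.

0.15 (necessity)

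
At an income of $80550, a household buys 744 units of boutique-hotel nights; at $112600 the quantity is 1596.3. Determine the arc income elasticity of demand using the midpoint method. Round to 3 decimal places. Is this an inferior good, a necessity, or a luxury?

2.195 (luxury)

ΔQ = 1596.3 − 744 = 852.3; midpoint Q̄ = (744 + 1596.3)/2 = 1170.15.
ΔI = 112600 − 80550 = 32050; midpoint Ī = (80550 + 112600)/2 = 96575.
η = (ΔQ/Q̄) ÷ (ΔI/Ī) = (852.3/1170.15) ÷ (32050/96575) = 2.195.
η > 1 ⇒ luxury.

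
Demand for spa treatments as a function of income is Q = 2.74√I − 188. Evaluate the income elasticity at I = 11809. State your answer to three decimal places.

At I = 11809: Q = 109.754.
dQ/dI = 2.74/(2√I) = 0.0126071 at this income.
η = (dQ/dI)·(I/Q) = 0.0126071 × (11809/109.754) = 1.356.

1.356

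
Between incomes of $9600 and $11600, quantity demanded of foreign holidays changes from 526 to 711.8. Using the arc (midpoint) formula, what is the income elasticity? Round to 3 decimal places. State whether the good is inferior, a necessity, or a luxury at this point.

1.591 (luxury)

ΔQ = 711.8 − 526 = 185.8; midpoint Q̄ = (526 + 711.8)/2 = 618.9.
ΔI = 11600 − 9600 = 2000; midpoint Ī = (9600 + 11600)/2 = 10600.
η = (ΔQ/Q̄) ÷ (ΔI/Ī) = (185.8/618.9) ÷ (2000/10600) = 1.591.
η > 1 ⇒ luxury.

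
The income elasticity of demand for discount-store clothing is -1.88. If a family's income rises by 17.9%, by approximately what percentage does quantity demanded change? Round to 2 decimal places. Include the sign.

%ΔQ ≈ η × %ΔI = -1.88 × 17.9% = -33.65%.

-33.65%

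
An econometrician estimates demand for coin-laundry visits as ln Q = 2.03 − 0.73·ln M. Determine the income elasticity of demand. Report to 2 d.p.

In a log-linear demand, the coefficient on ln M is the income elasticity.
So η = -0.73.

-0.73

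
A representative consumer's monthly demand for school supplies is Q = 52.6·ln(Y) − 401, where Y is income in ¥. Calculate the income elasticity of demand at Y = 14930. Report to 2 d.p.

At Y = 14930: Q = 104.545.
dQ/dY = 52.6/Y = 0.00352311 at this income.
η = (dQ/dY)·(Y/Q) = 0.00352311 × (14930/104.545) = 0.50.

0.50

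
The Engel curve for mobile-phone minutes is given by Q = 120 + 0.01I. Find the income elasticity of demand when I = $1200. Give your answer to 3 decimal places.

0.091

At I = 1200: Q = 132.000.
dQ/dI = 0.01.
η = (dQ/dI)·(I/Q) = 0.01 × (1200/132.000) = 0.091.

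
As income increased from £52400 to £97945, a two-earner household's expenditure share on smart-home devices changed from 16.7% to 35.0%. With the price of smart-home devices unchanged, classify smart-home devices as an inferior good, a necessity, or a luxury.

luxury

The budget share rises as income rises, so η > 1.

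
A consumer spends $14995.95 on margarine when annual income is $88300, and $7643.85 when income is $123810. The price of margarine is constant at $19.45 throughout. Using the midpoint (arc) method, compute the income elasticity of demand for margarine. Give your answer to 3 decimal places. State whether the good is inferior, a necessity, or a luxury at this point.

With a constant price, Q₁ = 14995.95/19.45 = 771.000 and Q₂ = 7643.85/19.45 = 393.000 (equivalently, work directly with expenditure since P cancels).
Midpoint %ΔQ = (7643.85 − 14995.95)/11319.90 = -0.64948; midpoint %ΔI = (123810 − 88300)/106055 = 0.33483.
η = -0.64948 / 0.33483 = -1.940.
η < 0 ⇒ inferior good.

-1.940 (inferior good)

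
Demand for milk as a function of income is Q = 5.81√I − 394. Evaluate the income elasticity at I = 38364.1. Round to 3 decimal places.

0.765

At I = 38364.1: Q = 743.991.
dQ/dI = 5.81/(2√I) = 0.0148315 at this income.
η = (dQ/dI)·(I/Q) = 0.0148315 × (38364.1/743.991) = 0.765.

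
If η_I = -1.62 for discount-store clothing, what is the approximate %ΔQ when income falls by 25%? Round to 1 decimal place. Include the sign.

%ΔQ ≈ η × %ΔI = -1.62 × (-25%) = 40.5%.

40.5%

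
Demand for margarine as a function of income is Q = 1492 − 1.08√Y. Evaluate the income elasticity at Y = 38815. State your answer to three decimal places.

At Y = 38815: Q = 1279.224.
dQ/dY = -1.08/(2√Y) = -0.0027409 at this income.
η = (dQ/dY)·(Y/Q) = -0.0027409 × (38815/1279.224) = -0.083.

-0.083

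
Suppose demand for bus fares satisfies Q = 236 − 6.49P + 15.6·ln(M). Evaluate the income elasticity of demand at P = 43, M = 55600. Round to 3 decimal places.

0.122

At P = 43, M = 55600: Q = 127.375.
Holding P constant, ∂Q/∂M = 15.6/M = 0.000280576.
η_M = (∂Q/∂M)·(M/Q) = 0.000280576 × (55600/127.375) = 0.122.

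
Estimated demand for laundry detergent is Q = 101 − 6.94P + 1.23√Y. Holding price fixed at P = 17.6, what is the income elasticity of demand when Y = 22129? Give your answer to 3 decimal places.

At P = 17.6, Y = 22129: Q = 161.829.
Holding P constant, ∂Q/∂Y = 1.23/(2√Y) = 0.00413423.
η_Y = (∂Q/∂Y)·(Y/Q) = 0.00413423 × (22129/161.829) = 0.565.

0.565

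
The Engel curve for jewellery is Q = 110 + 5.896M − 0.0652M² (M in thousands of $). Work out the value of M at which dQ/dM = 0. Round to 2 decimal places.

dQ/dM = 5.896 − 0.1304M.
The good is inferior where dQ/dM < 0. Setting dQ/dM = 0 gives M = 5.896 / 0.1304 = 45.21.

45.21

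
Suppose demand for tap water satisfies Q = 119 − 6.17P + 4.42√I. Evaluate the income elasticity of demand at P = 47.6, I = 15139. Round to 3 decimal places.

0.737

At P = 47.6, I = 15139: Q = 369.148.
Holding P constant, ∂Q/∂I = 4.42/(2√I) = 0.0179615.
η_I = (∂Q/∂I)·(I/Q) = 0.0179615 × (15139/369.148) = 0.737.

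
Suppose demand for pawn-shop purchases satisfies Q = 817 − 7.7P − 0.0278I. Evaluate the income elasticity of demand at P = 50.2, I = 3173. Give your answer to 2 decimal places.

At P = 50.2, I = 3173: Q = 342.251.
Holding P constant, ∂Q/∂I = −0.0278.
η_I = (∂Q/∂I)·(I/Q) = -0.0278 × (3173/342.251) = -0.26.

-0.26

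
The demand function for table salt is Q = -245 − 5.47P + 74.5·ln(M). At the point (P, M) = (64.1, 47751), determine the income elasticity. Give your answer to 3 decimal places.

At P = 64.1, M = 47751: Q = 207.018.
Holding P constant, ∂Q/∂M = 74.5/M = 0.00156018.
η_M = (∂Q/∂M)·(M/Q) = 0.00156018 × (47751/207.018) = 0.360.

0.360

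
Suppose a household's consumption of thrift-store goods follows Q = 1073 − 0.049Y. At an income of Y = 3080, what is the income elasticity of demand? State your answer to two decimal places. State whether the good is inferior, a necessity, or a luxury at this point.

-0.16 (inferior good)

At Y = 3080: Q = 922.080.
dQ/dY = −0.049.
η = (dQ/dY)·(Y/Q) = -0.049 × (3080/922.080) = -0.16.
Since η < 0, the good is an inferior good.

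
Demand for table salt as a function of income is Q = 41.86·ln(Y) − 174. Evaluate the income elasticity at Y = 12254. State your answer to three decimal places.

At Y = 12254: Q = 220.054.
dQ/dY = 41.86/Y = 0.00341603 at this income.
η = (dQ/dY)·(Y/Q) = 0.00341603 × (12254/220.054) = 0.190.

0.190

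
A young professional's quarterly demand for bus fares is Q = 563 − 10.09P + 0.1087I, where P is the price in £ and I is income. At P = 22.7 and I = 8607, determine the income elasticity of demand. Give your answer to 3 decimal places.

At P = 22.7, I = 8607: Q = 1269.538.
Holding P constant, ∂Q/∂I = 0.1087.
η_I = (∂Q/∂I)·(I/Q) = 0.1087 × (8607/1269.538) = 0.737.

0.737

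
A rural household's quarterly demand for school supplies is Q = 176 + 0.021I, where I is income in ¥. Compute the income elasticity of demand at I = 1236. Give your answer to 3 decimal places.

At I = 1236: Q = 201.956.
dQ/dI = 0.021.
η = (dQ/dI)·(I/Q) = 0.021 × (1236/201.956) = 0.129.

0.129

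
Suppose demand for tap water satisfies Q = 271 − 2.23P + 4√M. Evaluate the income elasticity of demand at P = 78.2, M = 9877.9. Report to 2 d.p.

At P = 78.2, M = 9877.9: Q = 494.164.
Holding P constant, ∂Q/∂M = 4/(2√M) = 0.0201232.
η_M = (∂Q/∂M)·(M/Q) = 0.0201232 × (9877.9/494.164) = 0.40.

0.40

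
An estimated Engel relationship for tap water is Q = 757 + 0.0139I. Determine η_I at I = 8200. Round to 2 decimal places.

At I = 8200: Q = 870.980.
dQ/dI = 0.0139.
η = (dQ/dI)·(I/Q) = 0.0139 × (8200/870.980) = 0.13.

0.13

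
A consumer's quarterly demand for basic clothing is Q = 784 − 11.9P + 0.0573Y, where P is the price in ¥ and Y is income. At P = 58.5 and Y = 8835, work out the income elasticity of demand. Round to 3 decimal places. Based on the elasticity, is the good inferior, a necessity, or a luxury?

0.852 (necessity)

At P = 58.5, Y = 8835: Q = 594.096.
Holding P constant, ∂Q/∂Y = 0.0573.
η_Y = (∂Q/∂Y)·(Y/Q) = 0.0573 × (8835/594.096) = 0.852.
Since 0 < η < 1, this is a necessity.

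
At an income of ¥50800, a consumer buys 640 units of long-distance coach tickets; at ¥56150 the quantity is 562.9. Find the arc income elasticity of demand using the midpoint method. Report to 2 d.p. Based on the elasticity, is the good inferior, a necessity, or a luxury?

ΔQ = 562.9 − 640 = -77.1; midpoint Q̄ = (640 + 562.9)/2 = 601.45.
ΔI = 56150 − 50800 = 5350; midpoint Ī = (50800 + 56150)/2 = 53475.
η = (ΔQ/Q̄) ÷ (ΔI/Ī) = (-77.1/601.45) ÷ (5350/53475) = -1.28.
η < 0 ⇒ inferior good.

-1.28 (inferior good)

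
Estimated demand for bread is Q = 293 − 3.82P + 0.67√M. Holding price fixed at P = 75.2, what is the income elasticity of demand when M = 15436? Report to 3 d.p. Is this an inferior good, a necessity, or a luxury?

At P = 75.2, M = 15436: Q = 88.978.
Holding P constant, ∂Q/∂M = 0.67/(2√M) = 0.00269636.
η_M = (∂Q/∂M)·(M/Q) = 0.00269636 × (15436/88.978) = 0.468.
Since 0 < η < 1, this is a necessity.

0.468 (necessity)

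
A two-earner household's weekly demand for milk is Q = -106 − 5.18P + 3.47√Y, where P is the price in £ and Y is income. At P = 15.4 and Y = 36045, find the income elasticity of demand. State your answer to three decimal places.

At P = 15.4, Y = 36045: Q = 473.026.
Holding P constant, ∂Q/∂Y = 3.47/(2√Y) = 0.00913854.
η_Y = (∂Q/∂Y)·(Y/Q) = 0.00913854 × (36045/473.026) = 0.696.

0.696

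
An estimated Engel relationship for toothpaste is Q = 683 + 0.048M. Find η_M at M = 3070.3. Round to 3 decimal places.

At M = 3070.3: Q = 830.374.
dQ/dM = 0.048.
η = (dQ/dM)·(M/Q) = 0.048 × (3070.3/830.374) = 0.177.

0.177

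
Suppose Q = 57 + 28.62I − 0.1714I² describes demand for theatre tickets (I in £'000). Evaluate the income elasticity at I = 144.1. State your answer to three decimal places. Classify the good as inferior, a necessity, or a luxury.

-4.813 (inferior good)

At I = 144.1: Q = 622.0536.
dQ/dI = 28.62 − 0.3428I = -20.77748.
η = (dQ/dI)·(I/Q) = -20.77748 × (144.1/622.0536) = -4.813.
η < 0 ⇒ inferior good.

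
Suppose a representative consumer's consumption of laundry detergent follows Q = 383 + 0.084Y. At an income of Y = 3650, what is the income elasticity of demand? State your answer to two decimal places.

0.44

At Y = 3650: Q = 689.600.
dQ/dY = 0.084.
η = (dQ/dY)·(Y/Q) = 0.084 × (3650/689.600) = 0.44.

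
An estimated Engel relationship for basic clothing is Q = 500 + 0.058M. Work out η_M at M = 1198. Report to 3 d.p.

At M = 1198: Q = 569.484.
dQ/dM = 0.058.
η = (dQ/dM)·(M/Q) = 0.058 × (1198/569.484) = 0.122.

0.122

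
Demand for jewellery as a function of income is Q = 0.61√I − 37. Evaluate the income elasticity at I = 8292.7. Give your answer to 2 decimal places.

1.50

At I = 8292.7: Q = 18.549.
dQ/dI = 0.61/(2√I) = 0.00334928 at this income.
η = (dQ/dI)·(I/Q) = 0.00334928 × (8292.7/18.549) = 1.50.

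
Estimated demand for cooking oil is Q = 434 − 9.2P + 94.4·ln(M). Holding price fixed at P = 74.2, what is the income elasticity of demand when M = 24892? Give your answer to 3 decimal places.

At P = 74.2, M = 24892: Q = 706.905.
Holding P constant, ∂Q/∂M = 94.4/M = 0.00379238.
η_M = (∂Q/∂M)·(M/Q) = 0.00379238 × (24892/706.905) = 0.134.

0.134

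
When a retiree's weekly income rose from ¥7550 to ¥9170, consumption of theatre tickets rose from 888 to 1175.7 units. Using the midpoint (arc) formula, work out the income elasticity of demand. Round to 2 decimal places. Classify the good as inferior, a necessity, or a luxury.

ΔQ = 1175.7 − 888 = 287.7; midpoint Q̄ = (888 + 1175.7)/2 = 1031.85.
ΔI = 9170 − 7550 = 1620; midpoint Ī = (7550 + 9170)/2 = 8360.
η = (ΔQ/Q̄) ÷ (ΔI/Ī) = (287.7/1031.85) ÷ (1620/8360) = 1.44.
η > 1 ⇒ luxury.

1.44 (luxury)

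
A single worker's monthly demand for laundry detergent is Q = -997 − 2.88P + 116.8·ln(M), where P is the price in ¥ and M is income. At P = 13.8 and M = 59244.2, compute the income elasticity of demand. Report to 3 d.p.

0.473

At P = 13.8, M = 59244.2: Q = 246.821.
Holding P constant, ∂Q/∂M = 116.8/M = 0.0019715.
η_M = (∂Q/∂M)·(M/Q) = 0.0019715 × (59244.2/246.821) = 0.473.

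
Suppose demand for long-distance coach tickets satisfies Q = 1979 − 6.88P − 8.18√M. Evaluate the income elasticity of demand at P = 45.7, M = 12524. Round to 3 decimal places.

At P = 45.7, M = 12524: Q = 749.155.
Holding P constant, ∂Q/∂M = -8.18/(2√M) = -0.036547.
η_M = (∂Q/∂M)·(M/Q) = -0.036547 × (12524/749.155) = -0.611.

-0.611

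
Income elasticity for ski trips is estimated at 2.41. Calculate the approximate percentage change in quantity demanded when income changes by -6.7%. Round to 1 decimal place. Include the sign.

-16.1%

%ΔQ ≈ η × %ΔI = 2.41 × (-6.7%) = -16.1%.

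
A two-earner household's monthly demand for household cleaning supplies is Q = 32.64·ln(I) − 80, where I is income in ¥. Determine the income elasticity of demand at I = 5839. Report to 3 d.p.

At I = 5839: Q = 203.064.
dQ/dI = 32.64/I = 0.00559 at this income.
η = (dQ/dI)·(I/Q) = 0.00559 × (5839/203.064) = 0.161.

0.161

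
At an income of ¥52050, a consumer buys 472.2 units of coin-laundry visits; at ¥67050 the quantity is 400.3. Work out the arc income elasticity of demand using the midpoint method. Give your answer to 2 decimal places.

ΔQ = 400.3 − 472.2 = -71.9; midpoint Q̄ = (472.2 + 400.3)/2 = 436.25.
ΔI = 67050 − 52050 = 15000; midpoint Ī = (52050 + 67050)/2 = 59550.
η = (ΔQ/Q̄) ÷ (ΔI/Ī) = (-71.9/436.25) ÷ (15000/59550) = -0.65.

-0.65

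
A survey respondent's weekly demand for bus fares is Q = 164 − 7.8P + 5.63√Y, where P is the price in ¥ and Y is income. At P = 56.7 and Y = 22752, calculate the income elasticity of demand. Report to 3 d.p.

At P = 56.7, Y = 22752: Q = 570.956.
Holding P constant, ∂Q/∂Y = 5.63/(2√Y) = 0.0186624.
η_Y = (∂Q/∂Y)·(Y/Q) = 0.0186624 × (22752/570.956) = 0.744.

0.744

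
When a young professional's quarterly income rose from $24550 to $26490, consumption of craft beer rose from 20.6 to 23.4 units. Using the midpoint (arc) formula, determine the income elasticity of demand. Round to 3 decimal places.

1.674

ΔQ = 23.4 − 20.6 = 2.8; midpoint Q̄ = (20.6 + 23.4)/2 = 22.
ΔI = 26490 − 24550 = 1940; midpoint Ī = (24550 + 26490)/2 = 25520.
η = (ΔQ/Q̄) ÷ (ΔI/Ī) = (2.8/22) ÷ (1940/25520) = 1.674.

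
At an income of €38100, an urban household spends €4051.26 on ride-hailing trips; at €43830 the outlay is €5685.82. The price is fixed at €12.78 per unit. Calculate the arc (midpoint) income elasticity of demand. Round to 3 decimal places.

With a constant price, Q₁ = 4051.26/12.78 = 317.000 and Q₂ = 5685.82/12.78 = 444.900 (equivalently, work directly with expenditure since P cancels).
Midpoint %ΔQ = (5685.82 − 4051.26)/4868.54 = 0.33574; midpoint %ΔI = (43830 − 38100)/40965 = 0.13988.
η = 0.33574 / 0.13988 = 2.400.

2.400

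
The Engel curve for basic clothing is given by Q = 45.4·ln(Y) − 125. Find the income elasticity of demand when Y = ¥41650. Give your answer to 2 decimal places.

0.13

At Y = 41650: Q = 357.922.
dQ/dY = 45.4/Y = 0.00109004 at this income.
η = (dQ/dY)·(Y/Q) = 0.00109004 × (41650/357.922) = 0.13.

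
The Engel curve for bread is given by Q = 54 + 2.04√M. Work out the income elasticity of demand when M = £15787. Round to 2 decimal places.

0.41

At M = 15787: Q = 310.319.
dQ/dM = 2.04/(2√M) = 0.00811802 at this income.
η = (dQ/dM)·(M/Q) = 0.00811802 × (15787/310.319) = 0.41.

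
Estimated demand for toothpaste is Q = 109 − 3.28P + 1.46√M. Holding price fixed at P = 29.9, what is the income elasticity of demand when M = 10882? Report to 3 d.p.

0.467

At P = 29.9, M = 10882: Q = 163.231.
Holding P constant, ∂Q/∂M = 1.46/(2√M) = 0.00699791.
η_M = (∂Q/∂M)·(M/Q) = 0.00699791 × (10882/163.231) = 0.467.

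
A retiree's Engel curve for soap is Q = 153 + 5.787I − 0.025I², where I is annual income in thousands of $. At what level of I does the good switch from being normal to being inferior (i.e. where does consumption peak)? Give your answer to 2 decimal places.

dQ/dI = 5.787 − 0.05I.
The good is inferior where dQ/dI < 0. Setting dQ/dI = 0 gives I = 5.787 / 0.05 = 115.74.

115.74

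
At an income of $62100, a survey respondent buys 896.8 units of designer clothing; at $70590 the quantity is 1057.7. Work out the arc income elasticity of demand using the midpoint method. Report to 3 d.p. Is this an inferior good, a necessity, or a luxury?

1.287 (luxury)

ΔQ = 1057.7 − 896.8 = 160.9; midpoint Q̄ = (896.8 + 1057.7)/2 = 977.25.
ΔI = 70590 − 62100 = 8490; midpoint Ī = (62100 + 70590)/2 = 66345.
η = (ΔQ/Q̄) ÷ (ΔI/Ī) = (160.9/977.25) ÷ (8490/66345) = 1.287.
η > 1 ⇒ luxury.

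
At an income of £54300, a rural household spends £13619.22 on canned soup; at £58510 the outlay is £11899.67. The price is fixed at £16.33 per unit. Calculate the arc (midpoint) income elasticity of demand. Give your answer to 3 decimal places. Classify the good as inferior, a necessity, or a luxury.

-1.806 (inferior good)

With a constant price, Q₁ = 13619.22/16.33 = 834.000 and Q₂ = 11899.67/16.33 = 728.700 (equivalently, work directly with expenditure since P cancels).
Midpoint %ΔQ = (11899.67 − 13619.22)/12759.45 = -0.13477; midpoint %ΔI = (58510 − 54300)/56405 = 0.07464.
η = -0.13477 / 0.07464 = -1.806.
η < 0 ⇒ inferior good.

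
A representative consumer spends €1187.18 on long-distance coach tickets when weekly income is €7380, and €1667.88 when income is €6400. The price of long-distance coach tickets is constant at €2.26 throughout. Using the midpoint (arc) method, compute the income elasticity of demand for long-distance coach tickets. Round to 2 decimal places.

With a constant price, Q₁ = 1187.18/2.26 = 525.301 and Q₂ = 1667.88/2.26 = 738.000 (equivalently, work directly with expenditure since P cancels).
Midpoint %ΔQ = (1667.88 − 1187.18)/1427.53 = 0.33674; midpoint %ΔI = (6400 − 7380)/6890 = -0.14224.
η = 0.33674 / -0.14224 = -2.37.

-2.37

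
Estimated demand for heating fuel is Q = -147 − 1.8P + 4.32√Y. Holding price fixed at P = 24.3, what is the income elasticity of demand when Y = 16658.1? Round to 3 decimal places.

At P = 24.3, Y = 16658.1: Q = 366.826.
Holding P constant, ∂Q/∂Y = 4.32/(2√Y) = 0.0167356.
η_Y = (∂Q/∂Y)·(Y/Q) = 0.0167356 × (16658.1/366.826) = 0.760.

0.760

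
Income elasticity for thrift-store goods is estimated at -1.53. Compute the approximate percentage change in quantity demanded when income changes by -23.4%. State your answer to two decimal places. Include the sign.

35.80%

%ΔQ ≈ η × %ΔI = -1.53 × (-23.4%) = 35.80%.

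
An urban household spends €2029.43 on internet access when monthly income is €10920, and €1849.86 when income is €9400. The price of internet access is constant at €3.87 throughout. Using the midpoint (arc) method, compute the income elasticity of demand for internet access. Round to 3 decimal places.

With a constant price, Q₁ = 2029.43/3.87 = 524.401 and Q₂ = 1849.86/3.87 = 478.000 (equivalently, work directly with expenditure since P cancels).
Midpoint %ΔQ = (1849.86 − 2029.43)/1939.65 = -0.09258; midpoint %ΔI = (9400 − 10920)/10160 = -0.14961.
η = -0.09258 / -0.14961 = 0.619.

0.619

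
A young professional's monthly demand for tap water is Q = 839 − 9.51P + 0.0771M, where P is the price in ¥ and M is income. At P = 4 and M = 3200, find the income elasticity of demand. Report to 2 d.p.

At P = 4, M = 3200: Q = 1047.680.
Holding P constant, ∂Q/∂M = 0.0771.
η_M = (∂Q/∂M)·(M/Q) = 0.0771 × (3200/1047.680) = 0.24.

0.24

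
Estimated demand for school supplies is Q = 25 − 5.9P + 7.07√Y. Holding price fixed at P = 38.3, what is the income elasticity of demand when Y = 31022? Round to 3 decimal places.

0.596

At P = 38.3, Y = 31022: Q = 1044.274.
Holding P constant, ∂Q/∂Y = 7.07/(2√Y) = 0.0200703.
η_Y = (∂Q/∂Y)·(Y/Q) = 0.0200703 × (31022/1044.274) = 0.596.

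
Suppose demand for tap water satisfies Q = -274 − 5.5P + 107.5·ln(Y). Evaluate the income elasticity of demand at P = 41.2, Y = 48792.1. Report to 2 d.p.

0.16

At P = 41.2, Y = 48792.1: Q = 659.897.
Holding P constant, ∂Q/∂Y = 107.5/Y = 0.00220323.
η_Y = (∂Q/∂Y)·(Y/Q) = 0.00220323 × (48792.1/659.897) = 0.16.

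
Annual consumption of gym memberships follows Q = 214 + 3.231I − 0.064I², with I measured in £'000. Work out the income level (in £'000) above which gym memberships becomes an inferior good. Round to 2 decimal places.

25.24

dQ/dI = 3.231 − 0.128I.
The good is inferior where dQ/dI < 0. Setting dQ/dI = 0 gives I = 3.231 / 0.128 = 25.24.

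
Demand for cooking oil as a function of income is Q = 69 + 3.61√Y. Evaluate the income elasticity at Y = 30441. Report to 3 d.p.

At Y = 30441: Q = 698.849.
dQ/dY = 3.61/(2√Y) = 0.0103454 at this income.
η = (dQ/dY)·(Y/Q) = 0.0103454 × (30441/698.849) = 0.451.

0.451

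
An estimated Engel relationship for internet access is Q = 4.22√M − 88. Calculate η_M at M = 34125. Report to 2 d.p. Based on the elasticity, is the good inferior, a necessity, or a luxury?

0.56 (necessity)

At M = 34125: Q = 691.559.
dQ/dM = 4.22/(2√M) = 0.0114221 at this income.
η = (dQ/dM)·(M/Q) = 0.0114221 × (34125/691.559) = 0.56.
Since 0 < η < 1, the good is a necessity.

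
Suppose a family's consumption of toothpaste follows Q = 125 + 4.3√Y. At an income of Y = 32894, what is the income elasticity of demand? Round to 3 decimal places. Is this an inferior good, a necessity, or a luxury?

At Y = 32894: Q = 904.878.
dQ/dY = 4.3/(2√Y) = 0.0118544 at this income.
η = (dQ/dY)·(Y/Q) = 0.0118544 × (32894/904.878) = 0.431.
Since 0 < η < 1, the good is a necessity.

0.431 (necessity)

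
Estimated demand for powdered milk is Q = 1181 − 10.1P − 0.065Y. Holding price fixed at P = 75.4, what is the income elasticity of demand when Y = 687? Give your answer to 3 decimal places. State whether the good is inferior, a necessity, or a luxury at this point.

At P = 75.4, Y = 687: Q = 374.805.
Holding P constant, ∂Q/∂Y = −0.065.
η_Y = (∂Q/∂Y)·(Y/Q) = -0.065 × (687/374.805) = -0.119.
Since η < 0, this is an inferior good.

-0.119 (inferior good)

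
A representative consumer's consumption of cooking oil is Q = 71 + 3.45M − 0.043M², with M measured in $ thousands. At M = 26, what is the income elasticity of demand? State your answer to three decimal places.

0.240

At M = 26: Q = 131.6320.
dQ/dM = 3.45 − 0.086M = 1.21400.
η = (dQ/dM)·(M/Q) = 1.21400 × (26/131.6320) = 0.240.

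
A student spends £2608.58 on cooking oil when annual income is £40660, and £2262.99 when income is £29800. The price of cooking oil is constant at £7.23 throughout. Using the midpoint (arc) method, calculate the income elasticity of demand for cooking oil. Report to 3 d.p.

With a constant price, Q₁ = 2608.58/7.23 = 360.799 and Q₂ = 2262.99/7.23 = 313.000 (equivalently, work directly with expenditure since P cancels).
Midpoint %ΔQ = (2262.99 − 2608.58)/2435.79 = -0.14188; midpoint %ΔI = (29800 − 40660)/35230 = -0.30826.
η = -0.14188 / -0.30826 = 0.460.

0.460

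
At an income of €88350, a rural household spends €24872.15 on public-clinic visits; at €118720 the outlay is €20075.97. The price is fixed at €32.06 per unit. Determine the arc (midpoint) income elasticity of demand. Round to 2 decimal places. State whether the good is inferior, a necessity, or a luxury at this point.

-0.73 (inferior good)

With a constant price, Q₁ = 24872.15/32.06 = 775.800 and Q₂ = 20075.97/32.06 = 626.200 (equivalently, work directly with expenditure since P cancels).
Midpoint %ΔQ = (20075.97 − 24872.15)/22474.06 = -0.21341; midpoint %ΔI = (118720 − 88350)/103535 = 0.29333.
η = -0.21341 / 0.29333 = -0.73.
η < 0 ⇒ inferior good.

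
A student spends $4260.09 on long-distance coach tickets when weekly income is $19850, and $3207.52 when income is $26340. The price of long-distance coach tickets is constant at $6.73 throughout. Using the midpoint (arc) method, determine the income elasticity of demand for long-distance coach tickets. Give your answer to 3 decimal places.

-1.003

With a constant price, Q₁ = 4260.09/6.73 = 633.000 and Q₂ = 3207.52/6.73 = 476.600 (equivalently, work directly with expenditure since P cancels).
Midpoint %ΔQ = (3207.52 − 4260.09)/3733.81 = -0.28190; midpoint %ΔI = (26340 − 19850)/23095 = 0.28101.
η = -0.28190 / 0.28101 = -1.003.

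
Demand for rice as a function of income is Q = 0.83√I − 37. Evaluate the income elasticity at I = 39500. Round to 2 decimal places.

0.64

At I = 39500: Q = 127.959.
dQ/dI = 0.83/(2√I) = 0.00208809 at this income.
η = (dQ/dI)·(I/Q) = 0.00208809 × (39500/127.959) = 0.64.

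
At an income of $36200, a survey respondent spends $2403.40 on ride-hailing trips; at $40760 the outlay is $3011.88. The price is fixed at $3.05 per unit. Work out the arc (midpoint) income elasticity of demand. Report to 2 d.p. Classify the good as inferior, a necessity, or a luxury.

With a constant price, Q₁ = 2403.40/3.05 = 788.000 and Q₂ = 3011.88/3.05 = 987.502 (equivalently, work directly with expenditure since P cancels).
Midpoint %ΔQ = (3011.88 − 2403.40)/2707.64 = 0.22473; midpoint %ΔI = (40760 − 36200)/38480 = 0.11850.
η = 0.22473 / 0.11850 = 1.90.
η > 1 ⇒ luxury.

1.90 (luxury)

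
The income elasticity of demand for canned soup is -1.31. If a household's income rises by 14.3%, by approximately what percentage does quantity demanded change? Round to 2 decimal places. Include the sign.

%ΔQ ≈ η × %ΔI = -1.31 × 14.3% = -18.73%.

-18.73%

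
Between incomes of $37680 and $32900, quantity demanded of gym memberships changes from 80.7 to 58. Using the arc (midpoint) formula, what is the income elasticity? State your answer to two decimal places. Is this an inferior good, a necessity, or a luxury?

ΔQ = 58 − 80.7 = -22.7; midpoint Q̄ = (80.7 + 58)/2 = 69.35.
ΔI = 32900 − 37680 = -4780; midpoint Ī = (37680 + 32900)/2 = 35290.
η = (ΔQ/Q̄) ÷ (ΔI/Ī) = (-22.7/69.35) ÷ (-4780/35290) = 2.42.
η > 1 ⇒ luxury.

2.42 (luxury)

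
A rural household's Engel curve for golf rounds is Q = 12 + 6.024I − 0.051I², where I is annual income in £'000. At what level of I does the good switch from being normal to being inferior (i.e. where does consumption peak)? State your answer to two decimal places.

59.06

dQ/dI = 6.024 − 0.102I.
The good is inferior where dQ/dI < 0. Setting dQ/dI = 0 gives I = 6.024 / 0.102 = 59.06.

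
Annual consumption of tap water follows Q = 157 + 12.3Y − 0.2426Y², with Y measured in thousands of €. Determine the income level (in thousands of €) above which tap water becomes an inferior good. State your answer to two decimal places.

dQ/dY = 12.3 − 0.4852Y.
The good is inferior where dQ/dY < 0. Setting dQ/dY = 0 gives Y = 12.3 / 0.4852 = 25.35.

25.35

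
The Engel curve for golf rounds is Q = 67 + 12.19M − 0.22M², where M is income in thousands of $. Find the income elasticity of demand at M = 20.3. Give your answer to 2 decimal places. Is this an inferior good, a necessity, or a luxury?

0.30 (necessity)

At M = 20.3: Q = 223.7972.
dQ/dM = 12.19 − 0.44M = 3.25800.
η = (dQ/dM)·(M/Q) = 3.25800 × (20.3/223.7972) = 0.30.
0 < η < 1 ⇒ necessity.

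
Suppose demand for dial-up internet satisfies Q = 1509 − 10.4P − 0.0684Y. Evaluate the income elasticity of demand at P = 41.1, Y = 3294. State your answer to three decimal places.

At P = 41.1, Y = 3294: Q = 856.250.
Holding P constant, ∂Q/∂Y = −0.0684.
η_Y = (∂Q/∂Y)·(Y/Q) = -0.0684 × (3294/856.250) = -0.263.

-0.263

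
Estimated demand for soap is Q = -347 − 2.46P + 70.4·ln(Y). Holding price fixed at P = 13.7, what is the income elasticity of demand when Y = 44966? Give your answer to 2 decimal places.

0.19

At P = 13.7, Y = 44966: Q = 373.540.
Holding P constant, ∂Q/∂Y = 70.4/Y = 0.00156563.
η_Y = (∂Q/∂Y)·(Y/Q) = 0.00156563 × (44966/373.540) = 0.19.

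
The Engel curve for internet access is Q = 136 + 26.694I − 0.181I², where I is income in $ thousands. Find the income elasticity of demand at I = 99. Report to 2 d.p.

At I = 99: Q = 1004.7250.
dQ/dI = 26.694 − 0.362I = -9.14400.
η = (dQ/dI)·(I/Q) = -9.14400 × (99/1004.7250) = -0.90.

-0.90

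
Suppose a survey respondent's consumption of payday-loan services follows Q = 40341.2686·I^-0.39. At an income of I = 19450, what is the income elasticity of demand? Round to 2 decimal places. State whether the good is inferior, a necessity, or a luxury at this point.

For Q = A·I^β the income elasticity is constant and equal to β.
Here β = -0.39, so η = -0.39.
Since η < 0, the good is an inferior good.

-0.39 (inferior good)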